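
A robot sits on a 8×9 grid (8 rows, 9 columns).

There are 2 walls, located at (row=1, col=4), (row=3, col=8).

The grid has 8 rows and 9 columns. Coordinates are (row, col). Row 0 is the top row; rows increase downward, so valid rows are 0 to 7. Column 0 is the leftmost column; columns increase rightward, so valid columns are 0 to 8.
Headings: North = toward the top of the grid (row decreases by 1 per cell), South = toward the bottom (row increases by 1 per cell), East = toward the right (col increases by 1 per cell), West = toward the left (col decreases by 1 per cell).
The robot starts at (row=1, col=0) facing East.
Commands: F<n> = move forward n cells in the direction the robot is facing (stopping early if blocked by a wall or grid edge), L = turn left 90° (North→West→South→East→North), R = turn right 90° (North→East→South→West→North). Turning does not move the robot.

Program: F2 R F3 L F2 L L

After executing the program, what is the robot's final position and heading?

Start: (row=1, col=0), facing East
  F2: move forward 2, now at (row=1, col=2)
  R: turn right, now facing South
  F3: move forward 3, now at (row=4, col=2)
  L: turn left, now facing East
  F2: move forward 2, now at (row=4, col=4)
  L: turn left, now facing North
  L: turn left, now facing West
Final: (row=4, col=4), facing West

Answer: Final position: (row=4, col=4), facing West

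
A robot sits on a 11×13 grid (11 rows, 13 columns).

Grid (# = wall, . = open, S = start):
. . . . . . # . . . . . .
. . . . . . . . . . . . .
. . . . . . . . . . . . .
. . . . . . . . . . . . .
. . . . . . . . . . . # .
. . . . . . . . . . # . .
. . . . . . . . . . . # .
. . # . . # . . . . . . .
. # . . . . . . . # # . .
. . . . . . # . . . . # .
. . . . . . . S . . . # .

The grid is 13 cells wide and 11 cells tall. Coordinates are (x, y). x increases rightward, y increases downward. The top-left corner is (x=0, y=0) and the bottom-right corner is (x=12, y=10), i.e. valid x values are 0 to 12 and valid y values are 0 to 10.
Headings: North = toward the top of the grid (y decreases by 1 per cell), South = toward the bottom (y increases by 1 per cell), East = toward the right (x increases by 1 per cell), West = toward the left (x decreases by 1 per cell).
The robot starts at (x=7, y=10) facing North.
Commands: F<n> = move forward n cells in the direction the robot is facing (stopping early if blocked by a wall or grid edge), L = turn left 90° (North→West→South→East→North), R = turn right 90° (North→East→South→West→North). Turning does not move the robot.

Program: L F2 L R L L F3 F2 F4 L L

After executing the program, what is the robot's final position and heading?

Start: (x=7, y=10), facing North
  L: turn left, now facing West
  F2: move forward 2, now at (x=5, y=10)
  L: turn left, now facing South
  R: turn right, now facing West
  L: turn left, now facing South
  L: turn left, now facing East
  F3: move forward 3, now at (x=8, y=10)
  F2: move forward 2, now at (x=10, y=10)
  F4: move forward 0/4 (blocked), now at (x=10, y=10)
  L: turn left, now facing North
  L: turn left, now facing West
Final: (x=10, y=10), facing West

Answer: Final position: (x=10, y=10), facing West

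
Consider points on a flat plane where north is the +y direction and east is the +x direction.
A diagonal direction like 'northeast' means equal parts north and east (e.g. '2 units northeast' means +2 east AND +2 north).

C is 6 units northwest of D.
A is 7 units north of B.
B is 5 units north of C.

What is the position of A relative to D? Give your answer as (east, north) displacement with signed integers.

Place D at the origin (east=0, north=0).
  C is 6 units northwest of D: delta (east=-6, north=+6); C at (east=-6, north=6).
  B is 5 units north of C: delta (east=+0, north=+5); B at (east=-6, north=11).
  A is 7 units north of B: delta (east=+0, north=+7); A at (east=-6, north=18).
Therefore A relative to D: (east=-6, north=18).

Answer: A is at (east=-6, north=18) relative to D.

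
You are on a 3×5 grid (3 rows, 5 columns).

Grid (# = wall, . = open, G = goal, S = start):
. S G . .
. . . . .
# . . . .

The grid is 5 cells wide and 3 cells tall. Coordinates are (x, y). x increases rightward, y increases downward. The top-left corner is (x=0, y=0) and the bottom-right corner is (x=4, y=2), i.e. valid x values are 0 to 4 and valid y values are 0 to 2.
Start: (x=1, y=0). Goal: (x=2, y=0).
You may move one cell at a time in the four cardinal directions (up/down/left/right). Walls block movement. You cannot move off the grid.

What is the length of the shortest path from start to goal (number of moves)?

Answer: Shortest path length: 1

Derivation:
BFS from (x=1, y=0) until reaching (x=2, y=0):
  Distance 0: (x=1, y=0)
  Distance 1: (x=0, y=0), (x=2, y=0), (x=1, y=1)  <- goal reached here
One shortest path (1 moves): (x=1, y=0) -> (x=2, y=0)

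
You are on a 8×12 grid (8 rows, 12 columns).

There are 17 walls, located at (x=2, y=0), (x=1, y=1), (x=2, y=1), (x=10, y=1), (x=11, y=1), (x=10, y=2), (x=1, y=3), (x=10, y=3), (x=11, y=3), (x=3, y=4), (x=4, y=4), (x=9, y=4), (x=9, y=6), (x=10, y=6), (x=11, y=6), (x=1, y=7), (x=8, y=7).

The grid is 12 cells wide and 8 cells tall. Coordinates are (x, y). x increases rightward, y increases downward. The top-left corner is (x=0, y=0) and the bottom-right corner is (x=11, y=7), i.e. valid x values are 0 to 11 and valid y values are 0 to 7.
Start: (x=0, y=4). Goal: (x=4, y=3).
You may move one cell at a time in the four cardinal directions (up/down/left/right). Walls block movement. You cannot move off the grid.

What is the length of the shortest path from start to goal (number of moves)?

BFS from (x=0, y=4) until reaching (x=4, y=3):
  Distance 0: (x=0, y=4)
  Distance 1: (x=0, y=3), (x=1, y=4), (x=0, y=5)
  Distance 2: (x=0, y=2), (x=2, y=4), (x=1, y=5), (x=0, y=6)
  Distance 3: (x=0, y=1), (x=1, y=2), (x=2, y=3), (x=2, y=5), (x=1, y=6), (x=0, y=7)
  Distance 4: (x=0, y=0), (x=2, y=2), (x=3, y=3), (x=3, y=5), (x=2, y=6)
  Distance 5: (x=1, y=0), (x=3, y=2), (x=4, y=3), (x=4, y=5), (x=3, y=6), (x=2, y=7)  <- goal reached here
One shortest path (5 moves): (x=0, y=4) -> (x=1, y=4) -> (x=2, y=4) -> (x=2, y=3) -> (x=3, y=3) -> (x=4, y=3)

Answer: Shortest path length: 5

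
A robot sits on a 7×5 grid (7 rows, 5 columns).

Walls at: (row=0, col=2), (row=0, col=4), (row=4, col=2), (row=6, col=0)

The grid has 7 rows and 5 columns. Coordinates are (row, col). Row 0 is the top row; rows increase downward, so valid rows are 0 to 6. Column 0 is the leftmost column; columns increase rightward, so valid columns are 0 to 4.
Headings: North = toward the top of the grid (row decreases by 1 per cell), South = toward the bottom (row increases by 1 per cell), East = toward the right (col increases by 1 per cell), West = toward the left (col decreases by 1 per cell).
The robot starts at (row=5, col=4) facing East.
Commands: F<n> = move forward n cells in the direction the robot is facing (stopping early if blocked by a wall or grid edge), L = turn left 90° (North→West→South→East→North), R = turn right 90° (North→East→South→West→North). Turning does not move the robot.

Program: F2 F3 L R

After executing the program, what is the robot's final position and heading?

Start: (row=5, col=4), facing East
  F2: move forward 0/2 (blocked), now at (row=5, col=4)
  F3: move forward 0/3 (blocked), now at (row=5, col=4)
  L: turn left, now facing North
  R: turn right, now facing East
Final: (row=5, col=4), facing East

Answer: Final position: (row=5, col=4), facing East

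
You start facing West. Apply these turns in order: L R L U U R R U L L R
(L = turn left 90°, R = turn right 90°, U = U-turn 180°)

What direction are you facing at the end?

Start: West
  L (left (90° counter-clockwise)) -> South
  R (right (90° clockwise)) -> West
  L (left (90° counter-clockwise)) -> South
  U (U-turn (180°)) -> North
  U (U-turn (180°)) -> South
  R (right (90° clockwise)) -> West
  R (right (90° clockwise)) -> North
  U (U-turn (180°)) -> South
  L (left (90° counter-clockwise)) -> East
  L (left (90° counter-clockwise)) -> North
  R (right (90° clockwise)) -> East
Final: East

Answer: Final heading: East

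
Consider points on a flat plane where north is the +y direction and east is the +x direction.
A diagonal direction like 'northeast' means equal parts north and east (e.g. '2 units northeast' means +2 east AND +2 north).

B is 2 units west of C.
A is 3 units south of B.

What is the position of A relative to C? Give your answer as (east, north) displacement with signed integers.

Place C at the origin (east=0, north=0).
  B is 2 units west of C: delta (east=-2, north=+0); B at (east=-2, north=0).
  A is 3 units south of B: delta (east=+0, north=-3); A at (east=-2, north=-3).
Therefore A relative to C: (east=-2, north=-3).

Answer: A is at (east=-2, north=-3) relative to C.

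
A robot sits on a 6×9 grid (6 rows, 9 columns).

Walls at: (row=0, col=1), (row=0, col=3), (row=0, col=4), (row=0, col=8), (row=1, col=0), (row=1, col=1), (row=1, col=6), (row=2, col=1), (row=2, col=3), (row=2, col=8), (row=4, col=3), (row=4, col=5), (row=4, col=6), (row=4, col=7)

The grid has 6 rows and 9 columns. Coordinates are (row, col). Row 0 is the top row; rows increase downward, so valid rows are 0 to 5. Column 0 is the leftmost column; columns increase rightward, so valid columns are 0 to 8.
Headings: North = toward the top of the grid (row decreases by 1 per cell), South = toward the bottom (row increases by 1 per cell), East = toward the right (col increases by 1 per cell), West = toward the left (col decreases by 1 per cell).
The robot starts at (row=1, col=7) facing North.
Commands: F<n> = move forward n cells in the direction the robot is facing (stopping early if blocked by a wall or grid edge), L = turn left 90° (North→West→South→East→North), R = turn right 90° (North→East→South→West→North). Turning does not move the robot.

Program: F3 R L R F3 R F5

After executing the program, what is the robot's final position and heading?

Answer: Final position: (row=3, col=7), facing South

Derivation:
Start: (row=1, col=7), facing North
  F3: move forward 1/3 (blocked), now at (row=0, col=7)
  R: turn right, now facing East
  L: turn left, now facing North
  R: turn right, now facing East
  F3: move forward 0/3 (blocked), now at (row=0, col=7)
  R: turn right, now facing South
  F5: move forward 3/5 (blocked), now at (row=3, col=7)
Final: (row=3, col=7), facing South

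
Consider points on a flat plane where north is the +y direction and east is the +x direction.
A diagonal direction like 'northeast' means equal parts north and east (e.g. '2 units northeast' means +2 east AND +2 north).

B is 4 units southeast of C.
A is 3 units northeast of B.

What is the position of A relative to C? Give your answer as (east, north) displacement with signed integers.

Answer: A is at (east=7, north=-1) relative to C.

Derivation:
Place C at the origin (east=0, north=0).
  B is 4 units southeast of C: delta (east=+4, north=-4); B at (east=4, north=-4).
  A is 3 units northeast of B: delta (east=+3, north=+3); A at (east=7, north=-1).
Therefore A relative to C: (east=7, north=-1).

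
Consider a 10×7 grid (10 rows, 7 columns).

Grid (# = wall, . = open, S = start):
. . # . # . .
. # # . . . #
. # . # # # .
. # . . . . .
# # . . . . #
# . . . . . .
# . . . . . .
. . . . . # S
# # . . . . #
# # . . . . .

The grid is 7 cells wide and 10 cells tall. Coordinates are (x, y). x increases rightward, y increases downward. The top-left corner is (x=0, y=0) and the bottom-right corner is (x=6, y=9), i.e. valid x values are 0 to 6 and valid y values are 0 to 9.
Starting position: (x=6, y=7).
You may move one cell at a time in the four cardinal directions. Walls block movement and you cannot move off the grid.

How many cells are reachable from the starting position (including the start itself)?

BFS flood-fill from (x=6, y=7):
  Distance 0: (x=6, y=7)
  Distance 1: (x=6, y=6)
  Distance 2: (x=6, y=5), (x=5, y=6)
  Distance 3: (x=5, y=5), (x=4, y=6)
  Distance 4: (x=5, y=4), (x=4, y=5), (x=3, y=6), (x=4, y=7)
  Distance 5: (x=5, y=3), (x=4, y=4), (x=3, y=5), (x=2, y=6), (x=3, y=7), (x=4, y=8)
  Distance 6: (x=4, y=3), (x=6, y=3), (x=3, y=4), (x=2, y=5), (x=1, y=6), (x=2, y=7), (x=3, y=8), (x=5, y=8), (x=4, y=9)
  Distance 7: (x=6, y=2), (x=3, y=3), (x=2, y=4), (x=1, y=5), (x=1, y=7), (x=2, y=8), (x=3, y=9), (x=5, y=9)
  Distance 8: (x=2, y=3), (x=0, y=7), (x=2, y=9), (x=6, y=9)
  Distance 9: (x=2, y=2)
Total reachable: 38 (grid has 49 open cells total)

Answer: Reachable cells: 38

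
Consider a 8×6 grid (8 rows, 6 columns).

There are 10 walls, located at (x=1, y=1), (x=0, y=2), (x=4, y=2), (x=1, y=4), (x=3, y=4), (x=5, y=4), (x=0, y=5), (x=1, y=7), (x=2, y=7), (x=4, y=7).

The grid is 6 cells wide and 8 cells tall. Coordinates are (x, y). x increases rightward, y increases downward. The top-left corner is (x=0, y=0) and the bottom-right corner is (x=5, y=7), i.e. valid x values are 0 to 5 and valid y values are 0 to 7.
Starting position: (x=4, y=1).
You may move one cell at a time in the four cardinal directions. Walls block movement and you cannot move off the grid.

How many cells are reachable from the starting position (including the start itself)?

Answer: Reachable cells: 38

Derivation:
BFS flood-fill from (x=4, y=1):
  Distance 0: (x=4, y=1)
  Distance 1: (x=4, y=0), (x=3, y=1), (x=5, y=1)
  Distance 2: (x=3, y=0), (x=5, y=0), (x=2, y=1), (x=3, y=2), (x=5, y=2)
  Distance 3: (x=2, y=0), (x=2, y=2), (x=3, y=3), (x=5, y=3)
  Distance 4: (x=1, y=0), (x=1, y=2), (x=2, y=3), (x=4, y=3)
  Distance 5: (x=0, y=0), (x=1, y=3), (x=2, y=4), (x=4, y=4)
  Distance 6: (x=0, y=1), (x=0, y=3), (x=2, y=5), (x=4, y=5)
  Distance 7: (x=0, y=4), (x=1, y=5), (x=3, y=5), (x=5, y=5), (x=2, y=6), (x=4, y=6)
  Distance 8: (x=1, y=6), (x=3, y=6), (x=5, y=6)
  Distance 9: (x=0, y=6), (x=3, y=7), (x=5, y=7)
  Distance 10: (x=0, y=7)
Total reachable: 38 (grid has 38 open cells total)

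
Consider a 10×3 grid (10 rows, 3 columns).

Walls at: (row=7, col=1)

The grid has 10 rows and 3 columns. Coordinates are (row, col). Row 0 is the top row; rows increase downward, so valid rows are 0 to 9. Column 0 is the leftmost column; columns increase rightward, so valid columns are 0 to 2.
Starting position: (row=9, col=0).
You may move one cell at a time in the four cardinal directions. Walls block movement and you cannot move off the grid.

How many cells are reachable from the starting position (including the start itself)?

Answer: Reachable cells: 29

Derivation:
BFS flood-fill from (row=9, col=0):
  Distance 0: (row=9, col=0)
  Distance 1: (row=8, col=0), (row=9, col=1)
  Distance 2: (row=7, col=0), (row=8, col=1), (row=9, col=2)
  Distance 3: (row=6, col=0), (row=8, col=2)
  Distance 4: (row=5, col=0), (row=6, col=1), (row=7, col=2)
  Distance 5: (row=4, col=0), (row=5, col=1), (row=6, col=2)
  Distance 6: (row=3, col=0), (row=4, col=1), (row=5, col=2)
  Distance 7: (row=2, col=0), (row=3, col=1), (row=4, col=2)
  Distance 8: (row=1, col=0), (row=2, col=1), (row=3, col=2)
  Distance 9: (row=0, col=0), (row=1, col=1), (row=2, col=2)
  Distance 10: (row=0, col=1), (row=1, col=2)
  Distance 11: (row=0, col=2)
Total reachable: 29 (grid has 29 open cells total)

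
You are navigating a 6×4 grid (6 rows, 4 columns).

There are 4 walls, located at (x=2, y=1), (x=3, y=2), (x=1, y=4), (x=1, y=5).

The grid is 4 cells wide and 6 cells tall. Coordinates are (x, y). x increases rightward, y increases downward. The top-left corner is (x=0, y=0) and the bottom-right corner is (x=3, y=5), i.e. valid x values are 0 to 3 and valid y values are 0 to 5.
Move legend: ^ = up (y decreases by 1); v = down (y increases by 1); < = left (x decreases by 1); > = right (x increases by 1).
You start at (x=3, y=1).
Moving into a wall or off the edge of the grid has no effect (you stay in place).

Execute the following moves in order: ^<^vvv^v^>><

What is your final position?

Start: (x=3, y=1)
  ^ (up): (x=3, y=1) -> (x=3, y=0)
  < (left): (x=3, y=0) -> (x=2, y=0)
  ^ (up): blocked, stay at (x=2, y=0)
  [×3]v (down): blocked, stay at (x=2, y=0)
  ^ (up): blocked, stay at (x=2, y=0)
  v (down): blocked, stay at (x=2, y=0)
  ^ (up): blocked, stay at (x=2, y=0)
  > (right): (x=2, y=0) -> (x=3, y=0)
  > (right): blocked, stay at (x=3, y=0)
  < (left): (x=3, y=0) -> (x=2, y=0)
Final: (x=2, y=0)

Answer: Final position: (x=2, y=0)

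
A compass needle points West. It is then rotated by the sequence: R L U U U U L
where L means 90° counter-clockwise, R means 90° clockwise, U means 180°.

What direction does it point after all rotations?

Start: West
  R (right (90° clockwise)) -> North
  L (left (90° counter-clockwise)) -> West
  U (U-turn (180°)) -> East
  U (U-turn (180°)) -> West
  U (U-turn (180°)) -> East
  U (U-turn (180°)) -> West
  L (left (90° counter-clockwise)) -> South
Final: South

Answer: Final heading: South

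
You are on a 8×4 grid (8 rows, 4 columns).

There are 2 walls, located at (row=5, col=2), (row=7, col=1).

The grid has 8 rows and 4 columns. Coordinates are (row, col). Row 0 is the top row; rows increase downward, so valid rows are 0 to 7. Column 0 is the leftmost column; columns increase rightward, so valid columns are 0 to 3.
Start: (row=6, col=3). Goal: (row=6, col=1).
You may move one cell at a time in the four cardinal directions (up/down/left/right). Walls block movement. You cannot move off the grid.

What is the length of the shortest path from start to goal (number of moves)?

Answer: Shortest path length: 2

Derivation:
BFS from (row=6, col=3) until reaching (row=6, col=1):
  Distance 0: (row=6, col=3)
  Distance 1: (row=5, col=3), (row=6, col=2), (row=7, col=3)
  Distance 2: (row=4, col=3), (row=6, col=1), (row=7, col=2)  <- goal reached here
One shortest path (2 moves): (row=6, col=3) -> (row=6, col=2) -> (row=6, col=1)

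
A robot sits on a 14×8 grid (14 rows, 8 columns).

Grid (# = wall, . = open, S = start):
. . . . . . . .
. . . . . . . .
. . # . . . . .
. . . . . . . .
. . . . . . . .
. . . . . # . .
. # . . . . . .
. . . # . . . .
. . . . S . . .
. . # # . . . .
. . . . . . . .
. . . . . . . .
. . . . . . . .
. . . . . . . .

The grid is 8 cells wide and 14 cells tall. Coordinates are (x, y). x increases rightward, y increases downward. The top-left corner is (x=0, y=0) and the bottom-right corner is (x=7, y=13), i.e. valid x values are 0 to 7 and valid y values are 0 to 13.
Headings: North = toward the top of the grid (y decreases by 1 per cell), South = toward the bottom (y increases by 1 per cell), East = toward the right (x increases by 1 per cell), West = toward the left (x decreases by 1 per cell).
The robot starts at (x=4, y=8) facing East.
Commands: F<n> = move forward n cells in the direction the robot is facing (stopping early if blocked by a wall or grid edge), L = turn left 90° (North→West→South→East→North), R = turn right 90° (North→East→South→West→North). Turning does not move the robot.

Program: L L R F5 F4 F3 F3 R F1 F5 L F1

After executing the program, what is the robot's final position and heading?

Answer: Final position: (x=7, y=0), facing North

Derivation:
Start: (x=4, y=8), facing East
  L: turn left, now facing North
  L: turn left, now facing West
  R: turn right, now facing North
  F5: move forward 5, now at (x=4, y=3)
  F4: move forward 3/4 (blocked), now at (x=4, y=0)
  F3: move forward 0/3 (blocked), now at (x=4, y=0)
  F3: move forward 0/3 (blocked), now at (x=4, y=0)
  R: turn right, now facing East
  F1: move forward 1, now at (x=5, y=0)
  F5: move forward 2/5 (blocked), now at (x=7, y=0)
  L: turn left, now facing North
  F1: move forward 0/1 (blocked), now at (x=7, y=0)
Final: (x=7, y=0), facing North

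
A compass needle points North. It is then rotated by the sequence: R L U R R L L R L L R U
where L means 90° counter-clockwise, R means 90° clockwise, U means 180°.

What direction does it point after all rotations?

Answer: Final heading: North

Derivation:
Start: North
  R (right (90° clockwise)) -> East
  L (left (90° counter-clockwise)) -> North
  U (U-turn (180°)) -> South
  R (right (90° clockwise)) -> West
  R (right (90° clockwise)) -> North
  L (left (90° counter-clockwise)) -> West
  L (left (90° counter-clockwise)) -> South
  R (right (90° clockwise)) -> West
  L (left (90° counter-clockwise)) -> South
  L (left (90° counter-clockwise)) -> East
  R (right (90° clockwise)) -> South
  U (U-turn (180°)) -> North
Final: North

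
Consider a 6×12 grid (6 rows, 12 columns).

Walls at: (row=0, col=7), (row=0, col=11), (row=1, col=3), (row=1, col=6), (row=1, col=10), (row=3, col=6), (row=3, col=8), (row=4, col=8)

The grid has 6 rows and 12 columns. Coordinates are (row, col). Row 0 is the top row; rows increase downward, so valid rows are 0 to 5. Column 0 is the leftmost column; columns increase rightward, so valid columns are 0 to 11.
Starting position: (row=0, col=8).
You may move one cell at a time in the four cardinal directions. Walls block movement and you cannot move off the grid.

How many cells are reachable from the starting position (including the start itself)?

Answer: Reachable cells: 64

Derivation:
BFS flood-fill from (row=0, col=8):
  Distance 0: (row=0, col=8)
  Distance 1: (row=0, col=9), (row=1, col=8)
  Distance 2: (row=0, col=10), (row=1, col=7), (row=1, col=9), (row=2, col=8)
  Distance 3: (row=2, col=7), (row=2, col=9)
  Distance 4: (row=2, col=6), (row=2, col=10), (row=3, col=7), (row=3, col=9)
  Distance 5: (row=2, col=5), (row=2, col=11), (row=3, col=10), (row=4, col=7), (row=4, col=9)
  Distance 6: (row=1, col=5), (row=1, col=11), (row=2, col=4), (row=3, col=5), (row=3, col=11), (row=4, col=6), (row=4, col=10), (row=5, col=7), (row=5, col=9)
  Distance 7: (row=0, col=5), (row=1, col=4), (row=2, col=3), (row=3, col=4), (row=4, col=5), (row=4, col=11), (row=5, col=6), (row=5, col=8), (row=5, col=10)
  Distance 8: (row=0, col=4), (row=0, col=6), (row=2, col=2), (row=3, col=3), (row=4, col=4), (row=5, col=5), (row=5, col=11)
  Distance 9: (row=0, col=3), (row=1, col=2), (row=2, col=1), (row=3, col=2), (row=4, col=3), (row=5, col=4)
  Distance 10: (row=0, col=2), (row=1, col=1), (row=2, col=0), (row=3, col=1), (row=4, col=2), (row=5, col=3)
  Distance 11: (row=0, col=1), (row=1, col=0), (row=3, col=0), (row=4, col=1), (row=5, col=2)
  Distance 12: (row=0, col=0), (row=4, col=0), (row=5, col=1)
  Distance 13: (row=5, col=0)
Total reachable: 64 (grid has 64 open cells total)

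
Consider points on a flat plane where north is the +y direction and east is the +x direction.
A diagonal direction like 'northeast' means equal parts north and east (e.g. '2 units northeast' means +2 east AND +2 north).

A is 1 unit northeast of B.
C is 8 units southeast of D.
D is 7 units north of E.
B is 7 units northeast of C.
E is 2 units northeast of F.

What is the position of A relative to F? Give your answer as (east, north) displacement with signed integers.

Answer: A is at (east=18, north=9) relative to F.

Derivation:
Place F at the origin (east=0, north=0).
  E is 2 units northeast of F: delta (east=+2, north=+2); E at (east=2, north=2).
  D is 7 units north of E: delta (east=+0, north=+7); D at (east=2, north=9).
  C is 8 units southeast of D: delta (east=+8, north=-8); C at (east=10, north=1).
  B is 7 units northeast of C: delta (east=+7, north=+7); B at (east=17, north=8).
  A is 1 unit northeast of B: delta (east=+1, north=+1); A at (east=18, north=9).
Therefore A relative to F: (east=18, north=9).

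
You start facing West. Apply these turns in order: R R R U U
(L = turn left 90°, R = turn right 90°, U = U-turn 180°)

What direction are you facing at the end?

Answer: Final heading: South

Derivation:
Start: West
  R (right (90° clockwise)) -> North
  R (right (90° clockwise)) -> East
  R (right (90° clockwise)) -> South
  U (U-turn (180°)) -> North
  U (U-turn (180°)) -> South
Final: South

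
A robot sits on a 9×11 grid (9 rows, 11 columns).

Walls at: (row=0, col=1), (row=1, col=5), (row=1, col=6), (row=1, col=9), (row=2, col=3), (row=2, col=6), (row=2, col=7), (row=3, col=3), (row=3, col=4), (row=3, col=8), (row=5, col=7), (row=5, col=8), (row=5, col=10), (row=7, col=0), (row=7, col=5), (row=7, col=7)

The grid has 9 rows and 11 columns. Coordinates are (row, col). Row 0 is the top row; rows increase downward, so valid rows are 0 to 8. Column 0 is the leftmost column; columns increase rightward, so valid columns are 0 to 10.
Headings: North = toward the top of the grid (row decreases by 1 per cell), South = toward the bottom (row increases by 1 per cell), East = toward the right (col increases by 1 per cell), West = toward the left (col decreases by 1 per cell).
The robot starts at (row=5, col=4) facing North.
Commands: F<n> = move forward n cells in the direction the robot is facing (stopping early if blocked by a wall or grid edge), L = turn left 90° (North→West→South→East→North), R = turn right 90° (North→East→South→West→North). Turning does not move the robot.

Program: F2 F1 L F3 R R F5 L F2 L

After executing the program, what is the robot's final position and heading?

Start: (row=5, col=4), facing North
  F2: move forward 1/2 (blocked), now at (row=4, col=4)
  F1: move forward 0/1 (blocked), now at (row=4, col=4)
  L: turn left, now facing West
  F3: move forward 3, now at (row=4, col=1)
  R: turn right, now facing North
  R: turn right, now facing East
  F5: move forward 5, now at (row=4, col=6)
  L: turn left, now facing North
  F2: move forward 1/2 (blocked), now at (row=3, col=6)
  L: turn left, now facing West
Final: (row=3, col=6), facing West

Answer: Final position: (row=3, col=6), facing West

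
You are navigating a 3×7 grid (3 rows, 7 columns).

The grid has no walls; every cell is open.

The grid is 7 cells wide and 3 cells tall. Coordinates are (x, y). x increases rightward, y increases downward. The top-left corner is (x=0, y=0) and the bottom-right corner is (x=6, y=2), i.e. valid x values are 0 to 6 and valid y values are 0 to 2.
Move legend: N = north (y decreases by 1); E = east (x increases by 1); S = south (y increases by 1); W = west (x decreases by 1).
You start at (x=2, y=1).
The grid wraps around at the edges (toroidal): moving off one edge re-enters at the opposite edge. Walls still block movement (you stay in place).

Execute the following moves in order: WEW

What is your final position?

Start: (x=2, y=1)
  W (west): (x=2, y=1) -> (x=1, y=1)
  E (east): (x=1, y=1) -> (x=2, y=1)
  W (west): (x=2, y=1) -> (x=1, y=1)
Final: (x=1, y=1)

Answer: Final position: (x=1, y=1)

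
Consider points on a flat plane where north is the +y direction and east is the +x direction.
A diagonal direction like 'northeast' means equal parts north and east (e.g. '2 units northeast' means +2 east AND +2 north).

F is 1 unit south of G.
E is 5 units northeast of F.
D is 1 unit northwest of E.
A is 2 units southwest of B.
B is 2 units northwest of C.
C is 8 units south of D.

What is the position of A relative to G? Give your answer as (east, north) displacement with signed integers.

Answer: A is at (east=0, north=-3) relative to G.

Derivation:
Place G at the origin (east=0, north=0).
  F is 1 unit south of G: delta (east=+0, north=-1); F at (east=0, north=-1).
  E is 5 units northeast of F: delta (east=+5, north=+5); E at (east=5, north=4).
  D is 1 unit northwest of E: delta (east=-1, north=+1); D at (east=4, north=5).
  C is 8 units south of D: delta (east=+0, north=-8); C at (east=4, north=-3).
  B is 2 units northwest of C: delta (east=-2, north=+2); B at (east=2, north=-1).
  A is 2 units southwest of B: delta (east=-2, north=-2); A at (east=0, north=-3).
Therefore A relative to G: (east=0, north=-3).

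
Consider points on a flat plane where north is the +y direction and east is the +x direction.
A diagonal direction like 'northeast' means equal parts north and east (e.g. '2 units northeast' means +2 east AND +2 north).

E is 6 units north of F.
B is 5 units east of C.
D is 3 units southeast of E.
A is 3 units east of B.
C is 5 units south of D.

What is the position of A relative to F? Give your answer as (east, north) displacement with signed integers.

Place F at the origin (east=0, north=0).
  E is 6 units north of F: delta (east=+0, north=+6); E at (east=0, north=6).
  D is 3 units southeast of E: delta (east=+3, north=-3); D at (east=3, north=3).
  C is 5 units south of D: delta (east=+0, north=-5); C at (east=3, north=-2).
  B is 5 units east of C: delta (east=+5, north=+0); B at (east=8, north=-2).
  A is 3 units east of B: delta (east=+3, north=+0); A at (east=11, north=-2).
Therefore A relative to F: (east=11, north=-2).

Answer: A is at (east=11, north=-2) relative to F.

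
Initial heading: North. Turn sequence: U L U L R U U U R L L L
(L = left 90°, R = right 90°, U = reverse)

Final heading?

Answer: Final heading: West

Derivation:
Start: North
  U (U-turn (180°)) -> South
  L (left (90° counter-clockwise)) -> East
  U (U-turn (180°)) -> West
  L (left (90° counter-clockwise)) -> South
  R (right (90° clockwise)) -> West
  U (U-turn (180°)) -> East
  U (U-turn (180°)) -> West
  U (U-turn (180°)) -> East
  R (right (90° clockwise)) -> South
  L (left (90° counter-clockwise)) -> East
  L (left (90° counter-clockwise)) -> North
  L (left (90° counter-clockwise)) -> West
Final: West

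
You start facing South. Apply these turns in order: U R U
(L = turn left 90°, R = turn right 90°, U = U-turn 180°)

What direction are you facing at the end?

Answer: Final heading: West

Derivation:
Start: South
  U (U-turn (180°)) -> North
  R (right (90° clockwise)) -> East
  U (U-turn (180°)) -> West
Final: West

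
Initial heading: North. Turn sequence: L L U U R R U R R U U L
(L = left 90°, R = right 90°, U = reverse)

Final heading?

Start: North
  L (left (90° counter-clockwise)) -> West
  L (left (90° counter-clockwise)) -> South
  U (U-turn (180°)) -> North
  U (U-turn (180°)) -> South
  R (right (90° clockwise)) -> West
  R (right (90° clockwise)) -> North
  U (U-turn (180°)) -> South
  R (right (90° clockwise)) -> West
  R (right (90° clockwise)) -> North
  U (U-turn (180°)) -> South
  U (U-turn (180°)) -> North
  L (left (90° counter-clockwise)) -> West
Final: West

Answer: Final heading: West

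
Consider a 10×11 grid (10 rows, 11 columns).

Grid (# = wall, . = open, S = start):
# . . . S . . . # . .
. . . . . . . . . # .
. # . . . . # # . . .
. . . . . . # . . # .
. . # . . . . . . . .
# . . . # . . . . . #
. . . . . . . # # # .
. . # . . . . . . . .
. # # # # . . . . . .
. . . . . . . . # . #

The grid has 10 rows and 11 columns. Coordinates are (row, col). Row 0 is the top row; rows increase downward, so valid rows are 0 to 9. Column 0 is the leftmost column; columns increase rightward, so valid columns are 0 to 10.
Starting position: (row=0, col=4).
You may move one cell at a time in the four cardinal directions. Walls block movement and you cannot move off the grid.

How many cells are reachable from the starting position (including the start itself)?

BFS flood-fill from (row=0, col=4):
  Distance 0: (row=0, col=4)
  Distance 1: (row=0, col=3), (row=0, col=5), (row=1, col=4)
  Distance 2: (row=0, col=2), (row=0, col=6), (row=1, col=3), (row=1, col=5), (row=2, col=4)
  Distance 3: (row=0, col=1), (row=0, col=7), (row=1, col=2), (row=1, col=6), (row=2, col=3), (row=2, col=5), (row=3, col=4)
  Distance 4: (row=1, col=1), (row=1, col=7), (row=2, col=2), (row=3, col=3), (row=3, col=5), (row=4, col=4)
  Distance 5: (row=1, col=0), (row=1, col=8), (row=3, col=2), (row=4, col=3), (row=4, col=5)
  Distance 6: (row=2, col=0), (row=2, col=8), (row=3, col=1), (row=4, col=6), (row=5, col=3), (row=5, col=5)
  Distance 7: (row=2, col=9), (row=3, col=0), (row=3, col=8), (row=4, col=1), (row=4, col=7), (row=5, col=2), (row=5, col=6), (row=6, col=3), (row=6, col=5)
  Distance 8: (row=2, col=10), (row=3, col=7), (row=4, col=0), (row=4, col=8), (row=5, col=1), (row=5, col=7), (row=6, col=2), (row=6, col=4), (row=6, col=6), (row=7, col=3), (row=7, col=5)
  Distance 9: (row=1, col=10), (row=3, col=10), (row=4, col=9), (row=5, col=8), (row=6, col=1), (row=7, col=4), (row=7, col=6), (row=8, col=5)
  Distance 10: (row=0, col=10), (row=4, col=10), (row=5, col=9), (row=6, col=0), (row=7, col=1), (row=7, col=7), (row=8, col=6), (row=9, col=5)
  Distance 11: (row=0, col=9), (row=7, col=0), (row=7, col=8), (row=8, col=7), (row=9, col=4), (row=9, col=6)
  Distance 12: (row=7, col=9), (row=8, col=0), (row=8, col=8), (row=9, col=3), (row=9, col=7)
  Distance 13: (row=7, col=10), (row=8, col=9), (row=9, col=0), (row=9, col=2)
  Distance 14: (row=6, col=10), (row=8, col=10), (row=9, col=1), (row=9, col=9)
Total reachable: 88 (grid has 88 open cells total)

Answer: Reachable cells: 88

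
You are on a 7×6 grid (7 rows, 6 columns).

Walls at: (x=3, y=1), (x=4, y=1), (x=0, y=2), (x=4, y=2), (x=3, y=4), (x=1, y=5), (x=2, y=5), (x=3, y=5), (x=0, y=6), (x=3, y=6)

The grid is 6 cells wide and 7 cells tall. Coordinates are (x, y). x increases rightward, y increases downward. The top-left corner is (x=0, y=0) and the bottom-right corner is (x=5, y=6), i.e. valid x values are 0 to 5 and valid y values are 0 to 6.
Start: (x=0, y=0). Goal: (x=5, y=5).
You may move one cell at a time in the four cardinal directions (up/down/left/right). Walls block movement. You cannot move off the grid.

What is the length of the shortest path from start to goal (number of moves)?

BFS from (x=0, y=0) until reaching (x=5, y=5):
  Distance 0: (x=0, y=0)
  Distance 1: (x=1, y=0), (x=0, y=1)
  Distance 2: (x=2, y=0), (x=1, y=1)
  Distance 3: (x=3, y=0), (x=2, y=1), (x=1, y=2)
  Distance 4: (x=4, y=0), (x=2, y=2), (x=1, y=3)
  Distance 5: (x=5, y=0), (x=3, y=2), (x=0, y=3), (x=2, y=3), (x=1, y=4)
  Distance 6: (x=5, y=1), (x=3, y=3), (x=0, y=4), (x=2, y=4)
  Distance 7: (x=5, y=2), (x=4, y=3), (x=0, y=5)
  Distance 8: (x=5, y=3), (x=4, y=4)
  Distance 9: (x=5, y=4), (x=4, y=5)
  Distance 10: (x=5, y=5), (x=4, y=6)  <- goal reached here
One shortest path (10 moves): (x=0, y=0) -> (x=1, y=0) -> (x=2, y=0) -> (x=3, y=0) -> (x=4, y=0) -> (x=5, y=0) -> (x=5, y=1) -> (x=5, y=2) -> (x=5, y=3) -> (x=5, y=4) -> (x=5, y=5)

Answer: Shortest path length: 10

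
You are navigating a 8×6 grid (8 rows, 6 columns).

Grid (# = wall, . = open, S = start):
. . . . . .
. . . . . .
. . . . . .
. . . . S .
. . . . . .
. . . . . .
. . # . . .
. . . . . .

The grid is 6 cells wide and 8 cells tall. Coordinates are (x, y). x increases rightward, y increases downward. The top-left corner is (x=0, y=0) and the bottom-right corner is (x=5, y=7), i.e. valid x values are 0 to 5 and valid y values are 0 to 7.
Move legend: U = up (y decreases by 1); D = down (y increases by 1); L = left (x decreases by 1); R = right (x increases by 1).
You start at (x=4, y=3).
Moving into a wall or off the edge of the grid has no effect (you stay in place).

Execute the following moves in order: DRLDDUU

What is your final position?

Start: (x=4, y=3)
  D (down): (x=4, y=3) -> (x=4, y=4)
  R (right): (x=4, y=4) -> (x=5, y=4)
  L (left): (x=5, y=4) -> (x=4, y=4)
  D (down): (x=4, y=4) -> (x=4, y=5)
  D (down): (x=4, y=5) -> (x=4, y=6)
  U (up): (x=4, y=6) -> (x=4, y=5)
  U (up): (x=4, y=5) -> (x=4, y=4)
Final: (x=4, y=4)

Answer: Final position: (x=4, y=4)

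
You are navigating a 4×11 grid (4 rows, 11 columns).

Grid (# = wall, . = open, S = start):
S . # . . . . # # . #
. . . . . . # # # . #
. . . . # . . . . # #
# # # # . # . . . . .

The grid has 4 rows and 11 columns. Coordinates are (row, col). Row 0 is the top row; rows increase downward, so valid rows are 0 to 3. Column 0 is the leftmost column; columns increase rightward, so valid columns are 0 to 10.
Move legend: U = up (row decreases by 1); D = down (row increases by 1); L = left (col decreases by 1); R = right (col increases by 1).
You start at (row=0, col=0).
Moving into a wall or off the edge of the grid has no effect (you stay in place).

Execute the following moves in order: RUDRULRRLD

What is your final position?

Answer: Final position: (row=2, col=2)

Derivation:
Start: (row=0, col=0)
  R (right): (row=0, col=0) -> (row=0, col=1)
  U (up): blocked, stay at (row=0, col=1)
  D (down): (row=0, col=1) -> (row=1, col=1)
  R (right): (row=1, col=1) -> (row=1, col=2)
  U (up): blocked, stay at (row=1, col=2)
  L (left): (row=1, col=2) -> (row=1, col=1)
  R (right): (row=1, col=1) -> (row=1, col=2)
  R (right): (row=1, col=2) -> (row=1, col=3)
  L (left): (row=1, col=3) -> (row=1, col=2)
  D (down): (row=1, col=2) -> (row=2, col=2)
Final: (row=2, col=2)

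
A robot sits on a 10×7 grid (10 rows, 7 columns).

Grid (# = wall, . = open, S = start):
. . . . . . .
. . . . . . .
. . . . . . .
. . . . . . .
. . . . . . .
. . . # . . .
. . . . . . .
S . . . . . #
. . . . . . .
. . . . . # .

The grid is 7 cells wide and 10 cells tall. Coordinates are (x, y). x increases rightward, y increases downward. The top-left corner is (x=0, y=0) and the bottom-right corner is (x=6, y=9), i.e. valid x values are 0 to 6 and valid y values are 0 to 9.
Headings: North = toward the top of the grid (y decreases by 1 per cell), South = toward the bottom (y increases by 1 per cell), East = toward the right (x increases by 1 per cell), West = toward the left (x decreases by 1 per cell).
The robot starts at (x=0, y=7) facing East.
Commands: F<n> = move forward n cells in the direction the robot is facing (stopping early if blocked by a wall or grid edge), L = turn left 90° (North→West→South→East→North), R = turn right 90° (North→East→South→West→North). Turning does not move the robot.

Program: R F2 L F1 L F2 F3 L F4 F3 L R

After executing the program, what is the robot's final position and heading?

Answer: Final position: (x=0, y=4), facing West

Derivation:
Start: (x=0, y=7), facing East
  R: turn right, now facing South
  F2: move forward 2, now at (x=0, y=9)
  L: turn left, now facing East
  F1: move forward 1, now at (x=1, y=9)
  L: turn left, now facing North
  F2: move forward 2, now at (x=1, y=7)
  F3: move forward 3, now at (x=1, y=4)
  L: turn left, now facing West
  F4: move forward 1/4 (blocked), now at (x=0, y=4)
  F3: move forward 0/3 (blocked), now at (x=0, y=4)
  L: turn left, now facing South
  R: turn right, now facing West
Final: (x=0, y=4), facing West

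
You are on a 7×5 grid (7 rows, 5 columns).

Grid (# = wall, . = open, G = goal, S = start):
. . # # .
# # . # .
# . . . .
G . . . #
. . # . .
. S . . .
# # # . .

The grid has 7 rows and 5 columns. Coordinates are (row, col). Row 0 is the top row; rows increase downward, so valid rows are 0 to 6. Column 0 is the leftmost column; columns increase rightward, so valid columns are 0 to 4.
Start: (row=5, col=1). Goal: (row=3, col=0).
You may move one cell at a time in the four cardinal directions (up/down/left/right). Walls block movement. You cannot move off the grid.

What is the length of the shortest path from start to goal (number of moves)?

Answer: Shortest path length: 3

Derivation:
BFS from (row=5, col=1) until reaching (row=3, col=0):
  Distance 0: (row=5, col=1)
  Distance 1: (row=4, col=1), (row=5, col=0), (row=5, col=2)
  Distance 2: (row=3, col=1), (row=4, col=0), (row=5, col=3)
  Distance 3: (row=2, col=1), (row=3, col=0), (row=3, col=2), (row=4, col=3), (row=5, col=4), (row=6, col=3)  <- goal reached here
One shortest path (3 moves): (row=5, col=1) -> (row=5, col=0) -> (row=4, col=0) -> (row=3, col=0)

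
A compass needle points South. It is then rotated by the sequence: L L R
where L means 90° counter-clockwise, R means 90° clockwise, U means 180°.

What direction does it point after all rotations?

Answer: Final heading: East

Derivation:
Start: South
  L (left (90° counter-clockwise)) -> East
  L (left (90° counter-clockwise)) -> North
  R (right (90° clockwise)) -> East
Final: East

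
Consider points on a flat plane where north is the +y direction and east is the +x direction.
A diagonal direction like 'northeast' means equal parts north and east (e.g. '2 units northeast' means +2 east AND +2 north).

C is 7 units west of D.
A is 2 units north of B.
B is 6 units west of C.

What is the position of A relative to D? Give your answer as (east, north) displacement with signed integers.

Place D at the origin (east=0, north=0).
  C is 7 units west of D: delta (east=-7, north=+0); C at (east=-7, north=0).
  B is 6 units west of C: delta (east=-6, north=+0); B at (east=-13, north=0).
  A is 2 units north of B: delta (east=+0, north=+2); A at (east=-13, north=2).
Therefore A relative to D: (east=-13, north=2).

Answer: A is at (east=-13, north=2) relative to D.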